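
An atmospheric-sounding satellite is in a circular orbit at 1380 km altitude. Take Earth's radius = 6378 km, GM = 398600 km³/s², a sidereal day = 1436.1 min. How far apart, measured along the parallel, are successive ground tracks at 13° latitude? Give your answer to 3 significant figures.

Semi-major axis a = 6378 + 1380 = 7758 km. Period T = 2π√(a³/μ) = 2π√(7758³/398600) = 6800.4 s = 113.34 min.
Node shift per orbit = (6800.4/86166) × 360° = 28.41°.
Equatorial spacing = 28.41 × 111.3 km/° = 3163 km.
At 13° latitude, spacing = 3163 × cos(13°) = 3082 km.

3080 km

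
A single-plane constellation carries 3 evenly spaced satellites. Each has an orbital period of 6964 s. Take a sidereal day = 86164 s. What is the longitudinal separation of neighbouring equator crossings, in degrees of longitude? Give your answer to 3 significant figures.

9.70°

Single-satellite node shift = (6964.0/86164) × 360° = 29.10°.
With 3 satellites evenly phased, successive equator crossings are 29.10/3 = 9.699° apart.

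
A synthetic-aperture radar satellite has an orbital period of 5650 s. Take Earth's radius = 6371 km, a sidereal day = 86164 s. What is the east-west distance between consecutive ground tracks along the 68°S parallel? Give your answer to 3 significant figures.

983 km

Node shift per orbit = (5650.0/86164) × 360° = 23.61°.
Equatorial spacing = 23.61 × 111.2 km/° = 2625 km.
At 68° latitude, spacing = 2625 × cos(68°) = 983 km.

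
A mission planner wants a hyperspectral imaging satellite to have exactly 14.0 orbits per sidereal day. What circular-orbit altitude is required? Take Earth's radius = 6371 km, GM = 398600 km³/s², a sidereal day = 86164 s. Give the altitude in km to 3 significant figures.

888 km

Required period T = 86164 / 14.0 = 6154.6 s.
From T = 2π√(a³/μ): a = (μ T²/4π²)^(1/3) = (398600 × 6154.6² / 4π²)^(1/3) = 7259 km.
Altitude h = a − R = 7259 − 6371 = 888 km.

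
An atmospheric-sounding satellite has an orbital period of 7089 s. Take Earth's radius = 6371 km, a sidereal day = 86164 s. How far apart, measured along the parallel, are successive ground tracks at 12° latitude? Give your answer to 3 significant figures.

Node shift per orbit = (7089.0/86164) × 360° = 29.62°.
Equatorial spacing = 29.62 × 111.2 km/° = 3293 km.
At 12° latitude, spacing = 3293 × cos(12°) = 3221 km.

3220 km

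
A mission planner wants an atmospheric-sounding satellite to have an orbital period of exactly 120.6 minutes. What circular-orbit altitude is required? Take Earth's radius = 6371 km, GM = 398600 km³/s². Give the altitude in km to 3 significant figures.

T = 120.6 min = 7236.0 s.
From T = 2π√(a³/μ): a = (μ T²/4π²)^(1/3) = (398600 × 7236.0² / 4π²)^(1/3) = 8086 km.
Altitude h = a − R = 8086 − 6371 = 1715 km.

1710 km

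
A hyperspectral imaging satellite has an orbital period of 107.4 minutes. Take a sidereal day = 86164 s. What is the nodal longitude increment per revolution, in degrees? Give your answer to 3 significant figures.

26.9°

T = 107.4 min = 6444.0 s.
During one orbit Earth rotates (6444.0 / 86164) × 360° = 26.92°.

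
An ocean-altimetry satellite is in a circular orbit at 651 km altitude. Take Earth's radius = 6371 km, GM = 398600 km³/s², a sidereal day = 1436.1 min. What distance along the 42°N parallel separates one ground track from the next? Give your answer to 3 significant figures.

Semi-major axis a = 6371 + 651 = 7022 km. Period T = 2π√(a³/μ) = 2π√(7022³/398600) = 5856.0 s = 97.60 min.
Node shift per orbit = (5856.0/86166) × 360° = 24.47°.
Equatorial spacing = 24.47 × 111.2 km/° = 2721 km.
At 42° latitude, spacing = 2721 × cos(42°) = 2022 km.

2020 km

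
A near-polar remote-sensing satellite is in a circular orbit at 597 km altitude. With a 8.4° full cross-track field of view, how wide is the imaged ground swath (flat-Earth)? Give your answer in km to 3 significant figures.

Half-angle = 8.4°/2 = 4.2°.
Swath width ≈ 2h·tan(θ/2) = 2 × 597 × tan(4.2°) = 87.7 km.

87.7 km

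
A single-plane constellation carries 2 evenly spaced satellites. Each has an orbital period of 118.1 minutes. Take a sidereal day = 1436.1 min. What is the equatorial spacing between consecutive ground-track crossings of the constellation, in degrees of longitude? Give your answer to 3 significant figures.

T = 118.1 min = 7086.0 s.
Single-satellite node shift = (7086.0/86166) × 360° = 29.61°.
With 2 satellites evenly phased, successive equator crossings are 29.61/2 = 14.803° apart.

14.8°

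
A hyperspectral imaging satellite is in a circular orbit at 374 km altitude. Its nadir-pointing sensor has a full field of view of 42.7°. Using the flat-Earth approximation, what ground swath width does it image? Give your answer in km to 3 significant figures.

Half-angle = 42.7°/2 = 21.35°.
Swath width ≈ 2h·tan(θ/2) = 2 × 374 × tan(21.35°) = 292.4 km.

292 km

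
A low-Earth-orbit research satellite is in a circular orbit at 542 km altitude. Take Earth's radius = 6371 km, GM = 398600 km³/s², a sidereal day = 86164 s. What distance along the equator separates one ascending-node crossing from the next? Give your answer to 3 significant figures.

Semi-major axis a = 6371 + 542 = 6913 km. Period T = 2π√(a³/μ) = 2π√(6913³/398600) = 5720.2 s = 95.34 min.
During one orbit Earth rotates (5720.2 / 86164) × 360° = 23.90°.
At the equator that is 23.90° × (2π·6371/360) km/° = 23.90 × 111.2 = 2657 km.

2660 km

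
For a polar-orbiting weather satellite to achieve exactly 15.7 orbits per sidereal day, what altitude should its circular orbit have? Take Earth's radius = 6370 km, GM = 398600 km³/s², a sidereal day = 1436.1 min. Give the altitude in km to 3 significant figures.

Required period T = 86166 / 15.7 = 5488.3 s.
From T = 2π√(a³/μ): a = (μ T²/4π²)^(1/3) = (398600 × 5488.3² / 4π²)^(1/3) = 6725 km.
Altitude h = a − R = 6725 − 6370 = 355 km.

355 km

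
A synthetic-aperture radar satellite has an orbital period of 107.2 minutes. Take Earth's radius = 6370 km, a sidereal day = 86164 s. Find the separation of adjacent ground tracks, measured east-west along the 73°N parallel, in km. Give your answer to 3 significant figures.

874 km

T = 107.2 min = 6432.0 s.
Node shift per orbit = (6432.0/86164) × 360° = 26.87°.
Equatorial spacing = 26.87 × 111.2 km/° = 2988 km.
At 73° latitude, spacing = 2988 × cos(73°) = 874 km.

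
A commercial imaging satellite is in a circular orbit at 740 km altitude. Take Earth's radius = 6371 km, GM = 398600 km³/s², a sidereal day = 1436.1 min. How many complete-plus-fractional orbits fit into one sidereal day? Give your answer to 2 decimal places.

Semi-major axis a = 6371 + 740 = 7111 km. Period T = 2π√(a³/μ) = 2π√(7111³/398600) = 5967.7 s = 99.46 min.
Orbits per sidereal day = 86166 / 5967.7 = 14.439.

14.44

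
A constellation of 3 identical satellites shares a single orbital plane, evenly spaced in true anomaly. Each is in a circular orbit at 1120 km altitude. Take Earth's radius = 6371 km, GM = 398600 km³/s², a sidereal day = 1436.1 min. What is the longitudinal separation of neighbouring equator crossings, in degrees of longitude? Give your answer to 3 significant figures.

8.99°

Semi-major axis a = 6371 + 1120 = 7491 km. Period T = 2π√(a³/μ) = 2π√(7491³/398600) = 6452.4 s = 107.54 min.
Single-satellite node shift = (6452.4/86166) × 360° = 26.96°.
With 3 satellites evenly phased, successive equator crossings are 26.96/3 = 8.986° apart.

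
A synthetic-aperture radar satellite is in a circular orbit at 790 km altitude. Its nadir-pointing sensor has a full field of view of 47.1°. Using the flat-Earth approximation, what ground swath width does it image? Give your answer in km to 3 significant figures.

Half-angle = 47.1°/2 = 23.55°.
Swath width ≈ 2h·tan(θ/2) = 2 × 790 × tan(23.55°) = 688.6 km.

689 km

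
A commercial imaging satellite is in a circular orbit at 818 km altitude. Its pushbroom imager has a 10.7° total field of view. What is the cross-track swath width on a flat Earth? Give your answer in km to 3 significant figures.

153 km

Half-angle = 10.7°/2 = 5.35°.
Swath width ≈ 2h·tan(θ/2) = 2 × 818 × tan(5.35°) = 153.2 km.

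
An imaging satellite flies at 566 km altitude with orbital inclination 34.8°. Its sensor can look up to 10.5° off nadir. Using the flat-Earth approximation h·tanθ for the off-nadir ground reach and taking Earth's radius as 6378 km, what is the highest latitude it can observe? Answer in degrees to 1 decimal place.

35.7°

For a prograde orbit the ground track reaches latitude ±i = ±34.8°.
Sensor half-swath on the ground ≈ 566·tan(10.5°) = 105 km = 0.94° of latitude.
Maximum observable latitude ≈ 34.8 + 0.94 = 35.7°.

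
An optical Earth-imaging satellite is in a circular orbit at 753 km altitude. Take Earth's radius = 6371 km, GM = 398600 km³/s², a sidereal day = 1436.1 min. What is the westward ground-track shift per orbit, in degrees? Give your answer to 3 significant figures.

25.0°

Semi-major axis a = 6371 + 753 = 7124 km. Period T = 2π√(a³/μ) = 2π√(7124³/398600) = 5984.1 s = 99.73 min.
During one orbit Earth rotates (5984.1 / 86166) × 360° = 25.00°.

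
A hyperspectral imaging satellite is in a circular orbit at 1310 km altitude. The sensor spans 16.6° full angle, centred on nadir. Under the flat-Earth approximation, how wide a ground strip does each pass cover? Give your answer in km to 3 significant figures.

382 km

Half-angle = 16.6°/2 = 8.3°.
Swath width ≈ 2h·tan(θ/2) = 2 × 1310 × tan(8.3°) = 382.2 km.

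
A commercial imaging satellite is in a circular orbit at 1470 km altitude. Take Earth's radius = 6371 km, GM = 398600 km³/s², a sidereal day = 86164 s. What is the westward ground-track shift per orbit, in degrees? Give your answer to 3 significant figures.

28.9°

Semi-major axis a = 6371 + 1470 = 7841 km. Period T = 2π√(a³/μ) = 2π√(7841³/398600) = 6909.8 s = 115.16 min.
During one orbit Earth rotates (6909.8 / 86164) × 360° = 28.87°.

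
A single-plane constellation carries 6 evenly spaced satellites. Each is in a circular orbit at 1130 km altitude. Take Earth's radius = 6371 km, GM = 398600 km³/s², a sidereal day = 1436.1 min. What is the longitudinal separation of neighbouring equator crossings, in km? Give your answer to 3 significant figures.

Semi-major axis a = 6371 + 1130 = 7501 km. Period T = 2π√(a³/μ) = 2π√(7501³/398600) = 6465.3 s = 107.76 min.
Single-satellite node shift = (6465.3/86166) × 360° = 27.01°.
With 6 satellites evenly phased, successive equator crossings are 27.01/6 = 4.502° apart.
That is 4.502 × 111.2 = 501 km at the equator.

501 km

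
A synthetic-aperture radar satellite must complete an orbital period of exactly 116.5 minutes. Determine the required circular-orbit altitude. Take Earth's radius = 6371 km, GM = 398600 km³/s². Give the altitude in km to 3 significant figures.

1530 km

T = 116.5 min = 6990.0 s.
From T = 2π√(a³/μ): a = (μ T²/4π²)^(1/3) = (398600 × 6990.0² / 4π²)^(1/3) = 7902 km.
Altitude h = a − R = 7902 − 6371 = 1531 km.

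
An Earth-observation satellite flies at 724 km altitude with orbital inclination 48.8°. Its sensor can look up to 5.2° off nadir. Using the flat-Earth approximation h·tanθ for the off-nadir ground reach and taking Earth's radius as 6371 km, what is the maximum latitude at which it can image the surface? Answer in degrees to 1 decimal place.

For a prograde orbit the ground track reaches latitude ±i = ±48.8°.
Sensor half-swath on the ground ≈ 724·tan(5.2°) = 66 km = 0.59° of latitude.
Maximum observable latitude ≈ 48.8 + 0.59 = 49.4°.

49.4°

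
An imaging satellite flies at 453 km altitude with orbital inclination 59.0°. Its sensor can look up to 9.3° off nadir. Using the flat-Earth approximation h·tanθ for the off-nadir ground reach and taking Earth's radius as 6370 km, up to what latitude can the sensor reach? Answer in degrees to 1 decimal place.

59.7°

For a prograde orbit the ground track reaches latitude ±i = ±59.0°.
Sensor half-swath on the ground ≈ 453·tan(9.3°) = 74 km = 0.67° of latitude.
Maximum observable latitude ≈ 59.0 + 0.67 = 59.7°.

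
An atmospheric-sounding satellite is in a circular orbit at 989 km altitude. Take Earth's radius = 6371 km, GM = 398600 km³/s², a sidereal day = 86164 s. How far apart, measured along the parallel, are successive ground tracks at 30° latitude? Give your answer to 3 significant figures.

2530 km

Semi-major axis a = 6371 + 989 = 7360 km. Period T = 2π√(a³/μ) = 2π√(7360³/398600) = 6283.9 s = 104.73 min.
Node shift per orbit = (6283.9/86164) × 360° = 26.25°.
Equatorial spacing = 26.25 × 111.2 km/° = 2919 km.
At 30° latitude, spacing = 2919 × cos(30°) = 2528 km.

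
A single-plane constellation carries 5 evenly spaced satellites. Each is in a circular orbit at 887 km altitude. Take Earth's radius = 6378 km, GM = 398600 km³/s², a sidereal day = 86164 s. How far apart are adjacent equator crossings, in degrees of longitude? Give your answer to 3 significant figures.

Semi-major axis a = 6378 + 887 = 7265 km. Period T = 2π√(a³/μ) = 2π√(7265³/398600) = 6162.6 s = 102.71 min.
Single-satellite node shift = (6162.6/86164) × 360° = 25.75°.
With 5 satellites evenly phased, successive equator crossings are 25.75/5 = 5.150° apart.

5.15°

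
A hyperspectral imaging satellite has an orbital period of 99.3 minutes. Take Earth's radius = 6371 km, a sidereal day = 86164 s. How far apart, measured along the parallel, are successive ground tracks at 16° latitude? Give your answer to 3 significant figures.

2660 km

T = 99.3 min = 5958.0 s.
Node shift per orbit = (5958.0/86164) × 360° = 24.89°.
Equatorial spacing = 24.89 × 111.2 km/° = 2768 km.
At 16° latitude, spacing = 2768 × cos(16°) = 2661 km.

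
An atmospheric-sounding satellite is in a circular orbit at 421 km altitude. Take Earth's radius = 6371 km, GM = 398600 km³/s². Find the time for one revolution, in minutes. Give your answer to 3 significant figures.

Semi-major axis a = 6371 + 421 = 6792 km. Period T = 2π√(a³/μ) = 2π√(6792³/398600) = 5570.7 s = 92.84 min.

92.8 min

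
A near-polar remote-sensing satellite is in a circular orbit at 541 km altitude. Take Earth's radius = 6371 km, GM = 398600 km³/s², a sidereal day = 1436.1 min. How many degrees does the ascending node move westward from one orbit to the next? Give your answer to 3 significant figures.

23.9°

Semi-major axis a = 6371 + 541 = 6912 km. Period T = 2π√(a³/μ) = 2π√(6912³/398600) = 5719.0 s = 95.32 min.
During one orbit Earth rotates (5719.0 / 86166) × 360° = 23.89°.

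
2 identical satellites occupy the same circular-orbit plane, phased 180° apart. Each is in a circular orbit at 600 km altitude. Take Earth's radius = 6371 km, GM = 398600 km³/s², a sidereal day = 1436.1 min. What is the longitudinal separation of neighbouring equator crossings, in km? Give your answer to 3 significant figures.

1350 km

Semi-major axis a = 6371 + 600 = 6971 km. Period T = 2π√(a³/μ) = 2π√(6971³/398600) = 5792.3 s = 96.54 min.
Single-satellite node shift = (5792.3/86166) × 360° = 24.20°.
With 2 satellites evenly phased, successive equator crossings are 24.20/2 = 12.100° apart.
That is 12.100 × 111.2 = 1345 km at the equator.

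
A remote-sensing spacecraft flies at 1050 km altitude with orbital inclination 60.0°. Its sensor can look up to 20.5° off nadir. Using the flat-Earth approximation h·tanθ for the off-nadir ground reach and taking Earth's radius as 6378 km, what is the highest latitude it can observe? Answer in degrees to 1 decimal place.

63.5°

For a prograde orbit the ground track reaches latitude ±i = ±60.0°.
Sensor half-swath on the ground ≈ 1050·tan(20.5°) = 393 km = 3.53° of latitude.
Maximum observable latitude ≈ 60.0 + 3.53 = 63.5°.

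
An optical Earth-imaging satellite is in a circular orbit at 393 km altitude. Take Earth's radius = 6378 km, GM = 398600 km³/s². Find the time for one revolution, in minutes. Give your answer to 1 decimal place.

92.4 min

Semi-major axis a = 6378 + 393 = 6771 km. Period T = 2π√(a³/μ) = 2π√(6771³/398600) = 5544.9 s = 92.41 min.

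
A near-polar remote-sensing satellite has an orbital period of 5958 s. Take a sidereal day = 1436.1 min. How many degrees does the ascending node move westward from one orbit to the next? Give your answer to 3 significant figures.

24.9°

During one orbit Earth rotates (5958.0 / 86166) × 360° = 24.89°.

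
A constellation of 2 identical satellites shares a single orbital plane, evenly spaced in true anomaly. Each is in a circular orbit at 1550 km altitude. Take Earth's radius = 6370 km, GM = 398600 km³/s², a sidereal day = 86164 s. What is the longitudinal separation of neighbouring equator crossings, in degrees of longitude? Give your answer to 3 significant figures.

Semi-major axis a = 6370 + 1550 = 7920 km. Period T = 2π√(a³/μ) = 2π√(7920³/398600) = 7014.5 s = 116.91 min.
Single-satellite node shift = (7014.5/86164) × 360° = 29.31°.
With 2 satellites evenly phased, successive equator crossings are 29.31/2 = 14.654° apart.

14.7°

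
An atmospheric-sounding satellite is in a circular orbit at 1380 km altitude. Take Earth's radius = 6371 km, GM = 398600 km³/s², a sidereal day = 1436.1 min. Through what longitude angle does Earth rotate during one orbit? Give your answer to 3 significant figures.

28.4°

Semi-major axis a = 6371 + 1380 = 7751 km. Period T = 2π√(a³/μ) = 2π√(7751³/398600) = 6791.2 s = 113.19 min.
During one orbit Earth rotates (6791.2 / 86166) × 360° = 28.37°.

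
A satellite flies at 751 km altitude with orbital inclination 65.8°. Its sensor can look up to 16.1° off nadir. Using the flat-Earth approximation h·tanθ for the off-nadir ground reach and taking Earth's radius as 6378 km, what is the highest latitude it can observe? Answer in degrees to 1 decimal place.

67.7°

For a prograde orbit the ground track reaches latitude ±i = ±65.8°.
Sensor half-swath on the ground ≈ 751·tan(16.1°) = 217 km = 1.95° of latitude.
Maximum observable latitude ≈ 65.8 + 1.95 = 67.7°.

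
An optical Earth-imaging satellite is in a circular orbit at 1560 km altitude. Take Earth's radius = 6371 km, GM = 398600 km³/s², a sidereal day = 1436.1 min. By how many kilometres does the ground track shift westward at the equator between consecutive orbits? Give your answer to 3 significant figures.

Semi-major axis a = 6371 + 1560 = 7931 km. Period T = 2π√(a³/μ) = 2π√(7931³/398600) = 7029.2 s = 117.15 min.
During one orbit Earth rotates (7029.2 / 86166) × 360° = 29.37°.
At the equator that is 29.37° × (2π·6371/360) km/° = 29.37 × 111.2 = 3266 km.

3270 km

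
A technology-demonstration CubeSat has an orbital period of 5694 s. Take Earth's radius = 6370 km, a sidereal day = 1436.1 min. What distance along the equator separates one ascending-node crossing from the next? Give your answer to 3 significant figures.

During one orbit Earth rotates (5694.0 / 86166) × 360° = 23.79°.
At the equator that is 23.79° × (2π·6370/360) km/° = 23.79 × 111.2 = 2645 km.

2640 km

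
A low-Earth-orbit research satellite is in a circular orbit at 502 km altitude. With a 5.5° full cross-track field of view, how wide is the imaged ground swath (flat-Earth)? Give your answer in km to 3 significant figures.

Half-angle = 5.5°/2 = 2.75°.
Swath width ≈ 2h·tan(θ/2) = 2 × 502 × tan(2.75°) = 48.2 km.

48.2 km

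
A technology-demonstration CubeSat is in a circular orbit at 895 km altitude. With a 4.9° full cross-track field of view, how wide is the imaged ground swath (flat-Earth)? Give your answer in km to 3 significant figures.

Half-angle = 4.9°/2 = 2.45°.
Swath width ≈ 2h·tan(θ/2) = 2 × 895 × tan(2.45°) = 76.6 km.

76.6 km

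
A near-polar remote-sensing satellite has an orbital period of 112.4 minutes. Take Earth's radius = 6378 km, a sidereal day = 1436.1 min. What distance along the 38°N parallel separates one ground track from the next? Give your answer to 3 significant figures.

2470 km

T = 112.4 min = 6744.0 s.
Node shift per orbit = (6744.0/86166) × 360° = 28.18°.
Equatorial spacing = 28.18 × 111.3 km/° = 3137 km.
At 38° latitude, spacing = 3137 × cos(38°) = 2472 km.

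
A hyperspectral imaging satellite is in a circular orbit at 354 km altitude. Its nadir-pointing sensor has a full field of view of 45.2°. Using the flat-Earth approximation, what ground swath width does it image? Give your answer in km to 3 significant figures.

Half-angle = 45.2°/2 = 22.6°.
Swath width ≈ 2h·tan(θ/2) = 2 × 354 × tan(22.6°) = 294.7 km.

295 km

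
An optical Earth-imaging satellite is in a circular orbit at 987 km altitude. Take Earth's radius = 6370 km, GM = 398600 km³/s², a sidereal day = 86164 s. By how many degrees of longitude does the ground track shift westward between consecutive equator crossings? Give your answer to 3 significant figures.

Semi-major axis a = 6370 + 987 = 7357 km. Period T = 2π√(a³/μ) = 2π√(7357³/398600) = 6280.0 s = 104.67 min.
During one orbit Earth rotates (6280.0 / 86164) × 360° = 26.24°.

26.2°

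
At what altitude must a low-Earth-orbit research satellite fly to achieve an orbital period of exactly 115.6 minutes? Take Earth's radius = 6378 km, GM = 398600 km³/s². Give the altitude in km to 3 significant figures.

T = 115.6 min = 6936.0 s.
From T = 2π√(a³/μ): a = (μ T²/4π²)^(1/3) = (398600 × 6936.0² / 4π²)^(1/3) = 7861 km.
Altitude h = a − R = 7861 − 6378 = 1483 km.

1480 km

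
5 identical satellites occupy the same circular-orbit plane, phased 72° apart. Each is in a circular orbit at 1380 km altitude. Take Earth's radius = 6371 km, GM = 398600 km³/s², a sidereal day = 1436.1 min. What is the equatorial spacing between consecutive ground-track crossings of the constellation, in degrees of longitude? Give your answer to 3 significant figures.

Semi-major axis a = 6371 + 1380 = 7751 km. Period T = 2π√(a³/μ) = 2π√(7751³/398600) = 6791.2 s = 113.19 min.
Single-satellite node shift = (6791.2/86166) × 360° = 28.37°.
With 5 satellites evenly phased, successive equator crossings are 28.37/5 = 5.675° apart.

5.67°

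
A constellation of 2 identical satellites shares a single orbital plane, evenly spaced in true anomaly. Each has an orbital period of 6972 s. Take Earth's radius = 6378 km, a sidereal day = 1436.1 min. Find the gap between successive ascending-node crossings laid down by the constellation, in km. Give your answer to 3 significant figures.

1620 km

Single-satellite node shift = (6972.0/86166) × 360° = 29.13°.
With 2 satellites evenly phased, successive equator crossings are 29.13/2 = 14.564° apart.
That is 14.564 × 111.3 = 1621 km at the equator.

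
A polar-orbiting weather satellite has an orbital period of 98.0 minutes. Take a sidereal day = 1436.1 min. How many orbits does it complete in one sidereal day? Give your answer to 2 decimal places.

T = 98.0 min = 5880.0 s.
Orbits per sidereal day = 86166 / 5880.0 = 14.654.

14.65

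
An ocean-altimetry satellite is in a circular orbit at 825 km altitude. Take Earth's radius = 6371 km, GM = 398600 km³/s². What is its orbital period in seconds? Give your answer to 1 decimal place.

6075.0 seconds

Semi-major axis a = 6371 + 825 = 7196 km. Period T = 2π√(a³/μ) = 2π√(7196³/398600) = 6075.0 s = 101.25 min.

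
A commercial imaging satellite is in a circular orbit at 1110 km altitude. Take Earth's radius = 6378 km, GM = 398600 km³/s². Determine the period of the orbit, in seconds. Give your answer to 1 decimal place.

Semi-major axis a = 6378 + 1110 = 7488 km. Period T = 2π√(a³/μ) = 2π√(7488³/398600) = 6448.5 s = 107.48 min.

6448.5 seconds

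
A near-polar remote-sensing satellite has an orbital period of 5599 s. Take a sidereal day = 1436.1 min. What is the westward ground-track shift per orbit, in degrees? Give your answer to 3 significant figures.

23.4°

During one orbit Earth rotates (5599.0 / 86166) × 360° = 23.39°.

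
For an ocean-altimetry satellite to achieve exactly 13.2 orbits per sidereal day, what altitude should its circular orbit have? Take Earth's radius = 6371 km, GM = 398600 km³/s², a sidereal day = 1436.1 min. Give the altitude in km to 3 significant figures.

Required period T = 86166 / 13.2 = 6527.7 s.
From T = 2π√(a³/μ): a = (μ T²/4π²)^(1/3) = (398600 × 6527.7² / 4π²)^(1/3) = 7549 km.
Altitude h = a − R = 7549 − 6371 = 1178 km.

1180 km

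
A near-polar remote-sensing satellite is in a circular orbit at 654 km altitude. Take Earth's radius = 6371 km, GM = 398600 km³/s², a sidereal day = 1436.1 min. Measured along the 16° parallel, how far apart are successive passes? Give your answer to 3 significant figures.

Semi-major axis a = 6371 + 654 = 7025 km. Period T = 2π√(a³/μ) = 2π√(7025³/398600) = 5859.8 s = 97.66 min.
Node shift per orbit = (5859.8/86166) × 360° = 24.48°.
Equatorial spacing = 24.48 × 111.2 km/° = 2722 km.
At 16° latitude, spacing = 2722 × cos(16°) = 2617 km.

2620 km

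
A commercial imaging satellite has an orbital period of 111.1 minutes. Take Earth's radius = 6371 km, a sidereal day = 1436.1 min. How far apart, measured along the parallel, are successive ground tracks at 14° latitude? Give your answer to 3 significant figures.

T = 111.1 min = 6666.0 s.
Node shift per orbit = (6666.0/86166) × 360° = 27.85°.
Equatorial spacing = 27.85 × 111.2 km/° = 3097 km.
At 14° latitude, spacing = 3097 × cos(14°) = 3005 km.

3000 km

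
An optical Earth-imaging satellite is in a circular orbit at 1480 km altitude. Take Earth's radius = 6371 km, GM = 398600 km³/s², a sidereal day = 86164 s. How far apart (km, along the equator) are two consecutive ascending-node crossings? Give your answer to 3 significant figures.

3220 km

Semi-major axis a = 6371 + 1480 = 7851 km. Period T = 2π√(a³/μ) = 2π√(7851³/398600) = 6923.1 s = 115.38 min.
During one orbit Earth rotates (6923.1 / 86164) × 360° = 28.93°.
At the equator that is 28.93° × (2π·6371/360) km/° = 28.93 × 111.2 = 3216 km.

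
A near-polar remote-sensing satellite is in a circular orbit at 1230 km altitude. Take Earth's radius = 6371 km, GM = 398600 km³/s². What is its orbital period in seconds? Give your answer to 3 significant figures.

Semi-major axis a = 6371 + 1230 = 7601 km. Period T = 2π√(a³/μ) = 2π√(7601³/398600) = 6595.0 s = 109.92 min.

6600 seconds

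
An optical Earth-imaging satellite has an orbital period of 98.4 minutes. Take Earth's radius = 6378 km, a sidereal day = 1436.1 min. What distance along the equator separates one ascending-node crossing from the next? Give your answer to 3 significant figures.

T = 98.4 min = 5904.0 s.
During one orbit Earth rotates (5904.0 / 86166) × 360° = 24.67°.
At the equator that is 24.67° × (2π·6378/360) km/° = 24.67 × 111.3 = 2746 km.

2750 km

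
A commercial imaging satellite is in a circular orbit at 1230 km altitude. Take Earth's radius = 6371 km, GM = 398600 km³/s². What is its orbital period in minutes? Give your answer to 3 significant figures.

Semi-major axis a = 6371 + 1230 = 7601 km. Period T = 2π√(a³/μ) = 2π√(7601³/398600) = 6595.0 s = 109.92 min.

110 min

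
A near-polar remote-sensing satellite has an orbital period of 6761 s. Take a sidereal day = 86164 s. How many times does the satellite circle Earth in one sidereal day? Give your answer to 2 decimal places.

12.74

Orbits per sidereal day = 86164 / 6761.0 = 12.744.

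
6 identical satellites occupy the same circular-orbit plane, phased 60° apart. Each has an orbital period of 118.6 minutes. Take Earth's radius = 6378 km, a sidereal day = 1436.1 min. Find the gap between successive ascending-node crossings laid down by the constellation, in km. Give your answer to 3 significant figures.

T = 118.6 min = 7116.0 s.
Single-satellite node shift = (7116.0/86166) × 360° = 29.73°.
With 6 satellites evenly phased, successive equator crossings are 29.73/6 = 4.955° apart.
That is 4.955 × 111.3 = 552 km at the equator.

552 km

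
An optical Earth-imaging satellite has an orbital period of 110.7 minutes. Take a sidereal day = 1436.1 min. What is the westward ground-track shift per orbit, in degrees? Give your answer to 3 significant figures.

T = 110.7 min = 6642.0 s.
During one orbit Earth rotates (6642.0 / 86166) × 360° = 27.75°.

27.8°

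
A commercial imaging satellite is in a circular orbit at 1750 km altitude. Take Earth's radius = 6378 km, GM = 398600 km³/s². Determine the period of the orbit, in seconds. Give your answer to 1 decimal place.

7292.7 seconds

Semi-major axis a = 6378 + 1750 = 8128 km. Period T = 2π√(a³/μ) = 2π√(8128³/398600) = 7292.7 s = 121.54 min.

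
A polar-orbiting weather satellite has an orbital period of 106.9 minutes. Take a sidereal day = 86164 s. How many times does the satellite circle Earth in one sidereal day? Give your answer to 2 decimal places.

13.43

T = 106.9 min = 6414.0 s.
Orbits per sidereal day = 86164 / 6414.0 = 13.434.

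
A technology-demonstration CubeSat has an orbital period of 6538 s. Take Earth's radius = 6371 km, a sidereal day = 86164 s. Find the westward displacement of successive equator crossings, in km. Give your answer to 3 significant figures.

During one orbit Earth rotates (6538.0 / 86164) × 360° = 27.32°.
At the equator that is 27.32° × (2π·6371/360) km/° = 27.32 × 111.2 = 3037 km.

3040 km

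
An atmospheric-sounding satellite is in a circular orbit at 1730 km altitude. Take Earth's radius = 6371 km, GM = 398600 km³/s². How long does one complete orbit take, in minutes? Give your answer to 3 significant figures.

121 min

Semi-major axis a = 6371 + 1730 = 8101 km. Period T = 2π√(a³/μ) = 2π√(8101³/398600) = 7256.4 s = 120.94 min.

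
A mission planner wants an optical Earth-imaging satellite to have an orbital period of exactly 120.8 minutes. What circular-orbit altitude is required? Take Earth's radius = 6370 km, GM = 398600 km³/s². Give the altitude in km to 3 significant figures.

1720 km

T = 120.8 min = 7248.0 s.
From T = 2π√(a³/μ): a = (μ T²/4π²)^(1/3) = (398600 × 7248.0² / 4π²)^(1/3) = 8095 km.
Altitude h = a − R = 8095 − 6370 = 1725 km.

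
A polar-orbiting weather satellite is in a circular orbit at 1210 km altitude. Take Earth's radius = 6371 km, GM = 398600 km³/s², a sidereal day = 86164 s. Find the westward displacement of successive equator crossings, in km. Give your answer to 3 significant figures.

3050 km

Semi-major axis a = 6371 + 1210 = 7581 km. Period T = 2π√(a³/μ) = 2π√(7581³/398600) = 6569.0 s = 109.48 min.
During one orbit Earth rotates (6569.0 / 86164) × 360° = 27.45°.
At the equator that is 27.45° × (2π·6371/360) km/° = 27.45 × 111.2 = 3052 km.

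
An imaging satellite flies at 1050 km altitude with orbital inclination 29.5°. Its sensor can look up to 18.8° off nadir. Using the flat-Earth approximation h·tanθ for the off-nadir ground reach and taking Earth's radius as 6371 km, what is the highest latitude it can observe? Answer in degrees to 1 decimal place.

For a prograde orbit the ground track reaches latitude ±i = ±29.5°.
Sensor half-swath on the ground ≈ 1050·tan(18.8°) = 357 km = 3.21° of latitude.
Maximum observable latitude ≈ 29.5 + 3.21 = 32.7°.

32.7°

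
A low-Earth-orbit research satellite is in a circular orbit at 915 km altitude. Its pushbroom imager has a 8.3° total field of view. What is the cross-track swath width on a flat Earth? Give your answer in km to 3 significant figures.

Half-angle = 8.3°/2 = 4.15°.
Swath width ≈ 2h·tan(θ/2) = 2 × 915 × tan(4.15°) = 132.8 km.

133 km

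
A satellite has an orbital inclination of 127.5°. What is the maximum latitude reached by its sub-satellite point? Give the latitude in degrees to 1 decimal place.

Retrograde orbit: the ground track reaches ±(180° − i) = ±(180 − 127.5) = ±52.5°.

52.5°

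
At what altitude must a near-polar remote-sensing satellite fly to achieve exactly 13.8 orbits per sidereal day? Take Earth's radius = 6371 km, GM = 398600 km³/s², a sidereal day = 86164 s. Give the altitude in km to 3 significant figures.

958 km

Required period T = 86164 / 13.8 = 6243.8 s.
From T = 2π√(a³/μ): a = (μ T²/4π²)^(1/3) = (398600 × 6243.8² / 4π²)^(1/3) = 7329 km.
Altitude h = a − R = 7329 − 6371 = 958 km.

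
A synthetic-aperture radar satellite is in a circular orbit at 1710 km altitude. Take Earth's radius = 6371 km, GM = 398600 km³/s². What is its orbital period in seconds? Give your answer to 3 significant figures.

7230 seconds

Semi-major axis a = 6371 + 1710 = 8081 km. Period T = 2π√(a³/μ) = 2π√(8081³/398600) = 7229.5 s = 120.49 min.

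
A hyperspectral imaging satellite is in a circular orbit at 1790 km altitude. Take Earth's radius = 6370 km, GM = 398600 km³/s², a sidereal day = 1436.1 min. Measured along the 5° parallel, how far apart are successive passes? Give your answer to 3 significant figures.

Semi-major axis a = 6370 + 1790 = 8160 km. Period T = 2π√(a³/μ) = 2π√(8160³/398600) = 7335.8 s = 122.26 min.
Node shift per orbit = (7335.8/86166) × 360° = 30.65°.
Equatorial spacing = 30.65 × 111.2 km/° = 3407 km.
At 5° latitude, spacing = 3407 × cos(5°) = 3394 km.

3390 km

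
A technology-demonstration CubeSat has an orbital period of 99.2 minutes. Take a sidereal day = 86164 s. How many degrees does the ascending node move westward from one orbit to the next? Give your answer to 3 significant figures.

24.9°

T = 99.2 min = 5952.0 s.
During one orbit Earth rotates (5952.0 / 86164) × 360° = 24.87°.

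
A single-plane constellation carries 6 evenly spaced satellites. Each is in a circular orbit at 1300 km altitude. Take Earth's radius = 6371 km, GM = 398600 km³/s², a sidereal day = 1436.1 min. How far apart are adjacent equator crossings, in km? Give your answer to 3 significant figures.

518 km

Semi-major axis a = 6371 + 1300 = 7671 km. Period T = 2π√(a³/μ) = 2π√(7671³/398600) = 6686.4 s = 111.44 min.
Single-satellite node shift = (6686.4/86166) × 360° = 27.94°.
With 6 satellites evenly phased, successive equator crossings are 27.94/6 = 4.656° apart.
That is 4.656 × 111.2 = 518 km at the equator.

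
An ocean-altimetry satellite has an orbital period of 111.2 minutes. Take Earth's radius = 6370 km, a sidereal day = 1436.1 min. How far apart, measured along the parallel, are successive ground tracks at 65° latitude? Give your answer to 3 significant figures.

T = 111.2 min = 6672.0 s.
Node shift per orbit = (6672.0/86166) × 360° = 27.88°.
Equatorial spacing = 27.88 × 111.2 km/° = 3099 km.
At 65° latitude, spacing = 3099 × cos(65°) = 1310 km.

1310 km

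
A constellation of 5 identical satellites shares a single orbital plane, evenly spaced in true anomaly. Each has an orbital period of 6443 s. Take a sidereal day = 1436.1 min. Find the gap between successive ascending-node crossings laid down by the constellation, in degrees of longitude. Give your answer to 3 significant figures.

Single-satellite node shift = (6443.0/86166) × 360° = 26.92°.
With 5 satellites evenly phased, successive equator crossings are 26.92/5 = 5.384° apart.

5.38°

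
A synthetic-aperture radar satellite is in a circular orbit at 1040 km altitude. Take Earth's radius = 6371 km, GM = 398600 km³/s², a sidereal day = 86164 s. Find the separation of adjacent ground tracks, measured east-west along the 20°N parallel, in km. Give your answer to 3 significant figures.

2770 km

Semi-major axis a = 6371 + 1040 = 7411 km. Period T = 2π√(a³/μ) = 2π√(7411³/398600) = 6349.3 s = 105.82 min.
Node shift per orbit = (6349.3/86164) × 360° = 26.53°.
Equatorial spacing = 26.53 × 111.2 km/° = 2950 km.
At 20° latitude, spacing = 2950 × cos(20°) = 2772 km.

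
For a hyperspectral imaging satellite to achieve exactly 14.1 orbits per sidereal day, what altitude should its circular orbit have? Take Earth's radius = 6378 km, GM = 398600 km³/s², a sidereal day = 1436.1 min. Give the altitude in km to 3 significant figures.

Required period T = 86166 / 14.1 = 6111.1 s.
From T = 2π√(a³/μ): a = (μ T²/4π²)^(1/3) = (398600 × 6111.1² / 4π²)^(1/3) = 7224 km.
Altitude h = a − R = 7224 − 6378 = 846 km.

846 km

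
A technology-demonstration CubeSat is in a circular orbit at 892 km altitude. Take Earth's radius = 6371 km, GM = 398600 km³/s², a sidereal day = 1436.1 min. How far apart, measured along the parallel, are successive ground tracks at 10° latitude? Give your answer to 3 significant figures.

Semi-major axis a = 6371 + 892 = 7263 km. Period T = 2π√(a³/μ) = 2π√(7263³/398600) = 6160.1 s = 102.67 min.
Node shift per orbit = (6160.1/86166) × 360° = 25.74°.
Equatorial spacing = 25.74 × 111.2 km/° = 2862 km.
At 10° latitude, spacing = 2862 × cos(10°) = 2818 km.

2820 km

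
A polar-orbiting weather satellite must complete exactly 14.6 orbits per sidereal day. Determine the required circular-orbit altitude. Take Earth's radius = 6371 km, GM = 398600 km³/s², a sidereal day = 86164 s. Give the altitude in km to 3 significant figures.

Required period T = 86164 / 14.6 = 5901.6 s.
From T = 2π√(a³/μ): a = (μ T²/4π²)^(1/3) = (398600 × 5901.6² / 4π²)^(1/3) = 7058 km.
Altitude h = a − R = 7058 − 6371 = 687 km.

687 km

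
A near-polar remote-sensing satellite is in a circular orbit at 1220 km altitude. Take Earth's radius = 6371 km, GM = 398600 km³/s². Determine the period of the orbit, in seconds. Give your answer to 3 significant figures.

6580 seconds

Semi-major axis a = 6371 + 1220 = 7591 km. Period T = 2π√(a³/μ) = 2π√(7591³/398600) = 6582.0 s = 109.70 min.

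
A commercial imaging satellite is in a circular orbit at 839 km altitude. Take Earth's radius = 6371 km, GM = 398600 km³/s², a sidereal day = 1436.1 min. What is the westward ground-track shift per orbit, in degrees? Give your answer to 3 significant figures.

25.5°

Semi-major axis a = 6371 + 839 = 7210 km. Period T = 2π√(a³/μ) = 2π√(7210³/398600) = 6092.8 s = 101.55 min.
During one orbit Earth rotates (6092.8 / 86166) × 360° = 25.46°.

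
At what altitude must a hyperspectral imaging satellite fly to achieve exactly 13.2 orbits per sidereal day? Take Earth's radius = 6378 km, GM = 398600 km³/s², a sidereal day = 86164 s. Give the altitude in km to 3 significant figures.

Required period T = 86164 / 13.2 = 6527.6 s.
From T = 2π√(a³/μ): a = (μ T²/4π²)^(1/3) = (398600 × 6527.6² / 4π²)^(1/3) = 7549 km.
Altitude h = a − R = 7549 − 6378 = 1171 km.

1170 km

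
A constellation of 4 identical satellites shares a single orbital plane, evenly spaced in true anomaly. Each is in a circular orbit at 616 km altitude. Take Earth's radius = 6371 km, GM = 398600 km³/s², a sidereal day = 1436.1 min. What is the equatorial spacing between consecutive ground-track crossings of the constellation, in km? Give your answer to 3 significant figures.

675 km

Semi-major axis a = 6371 + 616 = 6987 km. Period T = 2π√(a³/μ) = 2π√(6987³/398600) = 5812.3 s = 96.87 min.
Single-satellite node shift = (5812.3/86166) × 360° = 24.28°.
With 4 satellites evenly phased, successive equator crossings are 24.28/4 = 6.071° apart.
That is 6.071 × 111.2 = 675 km at the equator.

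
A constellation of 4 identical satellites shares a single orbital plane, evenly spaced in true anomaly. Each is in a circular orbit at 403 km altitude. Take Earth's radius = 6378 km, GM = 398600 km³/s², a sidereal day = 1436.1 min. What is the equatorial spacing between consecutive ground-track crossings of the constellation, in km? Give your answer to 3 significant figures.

Semi-major axis a = 6378 + 403 = 6781 km. Period T = 2π√(a³/μ) = 2π√(6781³/398600) = 5557.1 s = 92.62 min.
Single-satellite node shift = (5557.1/86166) × 360° = 23.22°.
With 4 satellites evenly phased, successive equator crossings are 23.22/4 = 5.804° apart.
That is 5.804 × 111.3 = 646 km at the equator.

646 km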